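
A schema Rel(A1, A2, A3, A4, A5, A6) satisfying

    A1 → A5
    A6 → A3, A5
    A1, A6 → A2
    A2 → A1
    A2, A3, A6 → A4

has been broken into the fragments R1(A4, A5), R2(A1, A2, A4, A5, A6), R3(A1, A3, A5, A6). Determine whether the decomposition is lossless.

Chase test. Columns are A1, A2, A3, A4, A5, A6; row i has aⱼ where attribute j ∈ Ri, else bᵢⱼ.
Initial tableau (one row per fragment):
  row 1: b11 b12 b13 a4 a5 b16
  row 2: a1 a2 b23 a4 a5 a6
  row 3: a1 b32 a3 b34 a5 a6
Rows 2 and 3 agree on A6; apply A6→A3, A5 and equate their A3, A5 entries.
Rows 2 and 3 agree on A1, A6; apply A1, A6→A2 and equate their A2 entries.
Rows 2 and 3 agree on A2, A3, A6; apply A2, A3, A6→A4 and equate their A4 entries.
Row 2 is now all distinguished symbols — the join is lossless.

Yes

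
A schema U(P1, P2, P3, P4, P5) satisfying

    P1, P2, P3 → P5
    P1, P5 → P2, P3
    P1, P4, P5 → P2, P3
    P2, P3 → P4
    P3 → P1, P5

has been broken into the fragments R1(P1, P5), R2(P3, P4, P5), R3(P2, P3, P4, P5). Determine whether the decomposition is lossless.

No

Chase test. Columns are P1, P2, P3, P4, P5; row i has aⱼ where attribute j ∈ Ri, else bᵢⱼ.
Initial tableau (one row per fragment):
  row 1: a1 b12 b13 b14 a5
  row 2: b21 b22 a3 a4 a5
  row 3: b31 a2 a3 a4 a5
Rows 2 and 3 agree on P3; apply P3→P1, P5 and equate their P1, P5 entries.
Rows 2 and 3 agree on P1, P5; apply P1, P5→P2, P3 and equate their P2, P3 entries.
No row becomes fully distinguished — the join is lossy.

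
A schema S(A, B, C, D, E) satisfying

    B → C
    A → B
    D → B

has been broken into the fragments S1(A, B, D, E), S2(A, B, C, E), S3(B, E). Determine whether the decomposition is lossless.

Yes

Chase test. Columns are A, B, C, D, E; row i has aⱼ where attribute j ∈ Si, else bᵢⱼ.
Initial tableau (one row per fragment):
  row 1: a1 a2 b13 a4 a5
  row 2: a1 a2 a3 b24 a5
  row 3: b31 a2 b33 b34 a5
Rows 1 and 2 agree on B; apply B→C and equate their C entries.
Rows 1 and 3 agree on B; apply B→C and equate their C entries.
Row 1 is now all distinguished symbols — the join is lossless.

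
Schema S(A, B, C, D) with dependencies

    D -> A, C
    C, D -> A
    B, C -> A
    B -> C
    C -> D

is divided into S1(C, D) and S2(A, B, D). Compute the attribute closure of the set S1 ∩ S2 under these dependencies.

A, C, D

S1 ∩ S2 = {D}.
D → A, C applies, adding A, C
Closure: {A, C, D}.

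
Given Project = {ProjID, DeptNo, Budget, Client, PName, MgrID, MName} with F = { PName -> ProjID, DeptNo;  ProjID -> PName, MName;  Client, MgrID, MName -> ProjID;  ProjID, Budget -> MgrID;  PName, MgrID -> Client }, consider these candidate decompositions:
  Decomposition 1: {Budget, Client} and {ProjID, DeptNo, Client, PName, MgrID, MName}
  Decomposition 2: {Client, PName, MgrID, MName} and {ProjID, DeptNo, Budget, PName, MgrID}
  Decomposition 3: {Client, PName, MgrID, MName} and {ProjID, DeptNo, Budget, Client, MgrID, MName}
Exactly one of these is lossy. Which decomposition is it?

Decomposition 1

Decomposition 1: common = {Client}, closure = {Client} → lossy.
Decomposition 2: common = {PName, MgrID}, closure = {ProjID, DeptNo, Client, PName, MgrID, MName} → lossless.
Decomposition 3: common = {Client, MgrID, MName}, closure = {ProjID, DeptNo, Client, PName, MgrID, MName} → lossless.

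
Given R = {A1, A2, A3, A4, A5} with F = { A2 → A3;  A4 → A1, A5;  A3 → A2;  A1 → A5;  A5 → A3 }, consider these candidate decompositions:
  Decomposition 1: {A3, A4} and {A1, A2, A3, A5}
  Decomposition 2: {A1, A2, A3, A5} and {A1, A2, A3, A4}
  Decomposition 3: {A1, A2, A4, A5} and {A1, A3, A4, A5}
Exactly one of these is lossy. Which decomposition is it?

Decomposition 1

Decomposition 1: common = {A3}, closure = {A2, A3} → lossy.
Decomposition 2: common = {A1, A2, A3}, closure = {A1, A2, A3, A5} → lossless.
Decomposition 3: common = {A1, A4, A5}, closure = {A1, A2, A3, A4, A5} → lossless.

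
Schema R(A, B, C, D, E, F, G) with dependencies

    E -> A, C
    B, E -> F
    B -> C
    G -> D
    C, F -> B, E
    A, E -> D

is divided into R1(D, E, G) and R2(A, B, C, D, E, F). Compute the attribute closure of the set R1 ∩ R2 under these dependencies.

R1 ∩ R2 = {D, E}.
E → A, C applies, adding A, C
Closure: {A, C, D, E}.

A, C, D, E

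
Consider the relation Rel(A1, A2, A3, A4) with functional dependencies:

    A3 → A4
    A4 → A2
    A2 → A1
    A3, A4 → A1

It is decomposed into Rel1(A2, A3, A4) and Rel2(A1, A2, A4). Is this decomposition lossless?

Yes

Common attributes: Rel1 ∩ Rel2 = {A2, A4}.
Closure of {A2, A4}: A2 → A1 applies, adding A1. So (A2, A4)⁺ = {A1, A2, A4}.
This closure contains every attribute of Rel2, so Rel1 ∩ Rel2 → Rel2. The join is lossless.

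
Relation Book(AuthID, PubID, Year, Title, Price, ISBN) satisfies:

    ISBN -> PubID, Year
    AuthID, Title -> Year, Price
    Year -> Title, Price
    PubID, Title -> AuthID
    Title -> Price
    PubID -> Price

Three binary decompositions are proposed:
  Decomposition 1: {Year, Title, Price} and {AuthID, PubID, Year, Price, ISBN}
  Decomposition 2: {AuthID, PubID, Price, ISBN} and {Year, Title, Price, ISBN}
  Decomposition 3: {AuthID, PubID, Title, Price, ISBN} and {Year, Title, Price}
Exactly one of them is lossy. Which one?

Decomposition 3

Decomposition 1: common = {Year, Price}, closure = {Year, Title, Price} → lossless.
Decomposition 2: common = {Price, ISBN}, closure = {AuthID, PubID, Year, Title, Price, ISBN} → lossless.
Decomposition 3: common = {Title, Price}, closure = {Title, Price} → lossy.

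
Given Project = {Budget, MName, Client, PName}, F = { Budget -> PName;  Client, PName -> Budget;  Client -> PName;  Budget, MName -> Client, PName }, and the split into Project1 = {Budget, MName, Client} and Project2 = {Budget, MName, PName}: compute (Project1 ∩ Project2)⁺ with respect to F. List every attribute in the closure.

Project1 ∩ Project2 = {Budget, MName}.
Budget → PName applies, adding PName
Budget, MName → Client, PName applies, adding Client
Closure: {Budget, MName, Client, PName}.

Budget, MName, Client, PName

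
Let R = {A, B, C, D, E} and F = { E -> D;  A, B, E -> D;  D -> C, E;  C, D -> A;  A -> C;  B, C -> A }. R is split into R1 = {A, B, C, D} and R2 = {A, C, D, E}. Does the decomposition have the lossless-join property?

Yes

Common attributes: R1 ∩ R2 = {A, C, D}.
Closure of {A, C, D}: D → C, E applies, adding E. So (A, C, D)⁺ = {A, C, D, E}.
This closure contains every attribute of R2, so R1 ∩ R2 → R2. The join is lossless.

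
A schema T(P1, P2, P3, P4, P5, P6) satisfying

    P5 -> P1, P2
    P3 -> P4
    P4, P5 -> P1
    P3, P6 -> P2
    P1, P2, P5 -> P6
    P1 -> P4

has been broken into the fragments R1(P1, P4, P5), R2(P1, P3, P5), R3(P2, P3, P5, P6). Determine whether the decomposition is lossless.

Chase test. Columns are P1, P2, P3, P4, P5, P6; row i has aⱼ where attribute j ∈ Ri, else bᵢⱼ.
Initial tableau (one row per fragment):
  row 1: a1 b12 b13 a4 a5 b16
  row 2: a1 b22 a3 b24 a5 b26
  row 3: b31 a2 a3 b34 a5 a6
Rows 1 and 2 agree on P5; apply P5→P1, P2 and equate their P1, P2 entries.
Rows 1 and 3 agree on P5; apply P5→P1, P2 and equate their P1, P2 entries.
Rows 2 and 3 agree on P3; apply P3→P4 and equate their P4 entries.
Rows 1 and 2 agree on P1, P2, P5; apply P1, P2, P5→P6 and equate their P6 entries.
Rows 1 and 3 agree on P1, P2, P5; apply P1, P2, P5→P6 and equate their P6 entries.
Rows 1 and 2 agree on P1; apply P1→P4 and equate their P4 entries.
Row 2 is now all distinguished symbols — the join is lossless.

Yes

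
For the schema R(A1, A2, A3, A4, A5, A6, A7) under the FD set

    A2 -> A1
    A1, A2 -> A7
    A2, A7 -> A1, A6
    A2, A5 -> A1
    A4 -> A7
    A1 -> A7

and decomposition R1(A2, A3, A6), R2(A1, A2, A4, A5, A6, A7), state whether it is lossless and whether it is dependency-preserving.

lossy but dependency-preserving

Lossless test: (A2, A6)⁺ = {A1, A2, A6, A7}, which is a superkey of neither fragment — lossy.
Dependency preservation: every FD's attributes lie within a single fragment, so each can be enforced locally — preserved.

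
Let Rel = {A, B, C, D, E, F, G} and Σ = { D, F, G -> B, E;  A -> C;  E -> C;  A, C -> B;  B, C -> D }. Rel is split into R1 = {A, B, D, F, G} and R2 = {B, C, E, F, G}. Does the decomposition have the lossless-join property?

Common attributes: R1 ∩ R2 = {B, F, G}.
No dependency enlarges {B, F, G}, so (B, F, G)⁺ = {B, F, G}.
The closure contains neither all of R1 = {A, B, D, F, G} nor all of R2 = {B, C, E, F, G}, so the common attributes are not a superkey of either fragment. The join is lossy.

No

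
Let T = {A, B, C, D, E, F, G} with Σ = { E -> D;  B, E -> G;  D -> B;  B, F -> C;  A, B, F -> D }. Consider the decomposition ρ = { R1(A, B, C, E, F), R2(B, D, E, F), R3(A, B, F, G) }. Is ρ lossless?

Chase test. Columns are A, B, C, D, E, F, G; row i has aⱼ where attribute j ∈ Ri, else bᵢⱼ.
Initial tableau (one row per fragment):
  row 1: a1 a2 a3 b14 a5 a6 b17
  row 2: b21 a2 b23 a4 a5 a6 b27
  row 3: a1 a2 b33 b34 b35 a6 a7
Rows 1 and 2 agree on E; apply E→D and equate their D entries.
Rows 1 and 2 agree on B, E; apply B, E→G and equate their G entries.
Rows 1 and 2 agree on B, F; apply B, F→C and equate their C entries.
Rows 1 and 3 agree on B, F; apply B, F→C and equate their C entries.
Rows 1 and 3 agree on A, B, F; apply A, B, F→D and equate their D entries.
No row becomes fully distinguished — the join is lossy.

No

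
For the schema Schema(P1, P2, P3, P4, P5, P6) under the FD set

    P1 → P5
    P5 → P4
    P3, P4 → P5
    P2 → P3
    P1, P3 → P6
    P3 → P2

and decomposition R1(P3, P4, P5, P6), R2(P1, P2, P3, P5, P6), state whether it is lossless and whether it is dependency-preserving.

lossless and dependency-preserving

Lossless test: (P3, P5, P6)⁺ = {P2, P3, P4, P5, P6}, which contains all of one fragment — lossless.
Dependency preservation: every FD's attributes lie within a single fragment, so each can be enforced locally — preserved.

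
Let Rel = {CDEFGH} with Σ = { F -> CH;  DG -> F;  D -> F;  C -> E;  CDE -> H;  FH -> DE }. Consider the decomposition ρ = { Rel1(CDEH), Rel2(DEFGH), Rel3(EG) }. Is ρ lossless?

Yes

Chase test. Columns are CDEFGH; row i has aⱼ where attribute j ∈ Reli, else bᵢⱼ.
Initial tableau (one row per fragment):
  row 1: a1 a2 a3 b14 b15 a6
  row 2: b21 a2 a3 a4 a5 a6
  row 3: b31 b32 a3 b34 a5 b36
Rows 1 and 2 agree on D; apply D→F and equate their F entries.
Rows 1 and 2 agree on F; apply F→CH and equate their CH entries.
Row 2 is now all distinguished symbols — the join is lossless.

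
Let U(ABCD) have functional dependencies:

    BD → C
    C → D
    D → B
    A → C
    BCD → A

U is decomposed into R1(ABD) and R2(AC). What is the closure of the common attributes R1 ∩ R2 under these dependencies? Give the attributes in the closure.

R1 ∩ R2 = {A}.
A → C applies, adding C
C → D applies, adding D
D → B applies, adding B
Closure: {ABCD}.

ABCD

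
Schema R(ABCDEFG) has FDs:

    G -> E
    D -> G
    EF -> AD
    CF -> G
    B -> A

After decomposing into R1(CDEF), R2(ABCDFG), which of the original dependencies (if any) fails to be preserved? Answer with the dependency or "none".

Check G → E: no single fragment contains all of {EG}, and the restricted closure of {G} across the fragments never reaches {E}.
D → G is preserved.
EF → AD is preserved.
CF → G is preserved.
B → A is preserved.

G -> E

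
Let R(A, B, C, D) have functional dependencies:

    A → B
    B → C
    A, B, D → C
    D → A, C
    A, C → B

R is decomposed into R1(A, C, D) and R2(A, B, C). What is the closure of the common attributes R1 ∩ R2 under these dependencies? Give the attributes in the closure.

R1 ∩ R2 = {A, C}.
A → B applies, adding B
Closure: {A, B, C}.

A, B, C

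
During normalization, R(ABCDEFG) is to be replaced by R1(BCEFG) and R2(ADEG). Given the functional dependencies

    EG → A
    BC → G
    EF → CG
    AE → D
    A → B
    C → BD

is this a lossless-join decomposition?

Yes

Common attributes: R1 ∩ R2 = {EG}.
Closure of {EG}: EG → A applies, adding A; AE → D applies, adding D; A → B applies, adding B. So (EG)⁺ = {ABDEG}.
This closure contains every attribute of R2, so R1 ∩ R2 → R2. The join is lossless.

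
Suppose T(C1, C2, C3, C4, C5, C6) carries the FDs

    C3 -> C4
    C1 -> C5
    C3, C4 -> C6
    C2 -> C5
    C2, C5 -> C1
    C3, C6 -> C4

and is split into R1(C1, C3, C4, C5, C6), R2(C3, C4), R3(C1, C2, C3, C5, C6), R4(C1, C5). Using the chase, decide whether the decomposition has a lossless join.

Yes

Chase test. Columns are C1, C2, C3, C4, C5, C6; row i has aⱼ where attribute j ∈ Ri, else bᵢⱼ.
Initial tableau (one row per fragment):
  row 1: a1 b12 a3 a4 a5 a6
  row 2: b21 b22 a3 a4 b25 b26
  row 3: a1 a2 a3 b34 a5 a6
  row 4: a1 b42 b43 b44 a5 b46
Rows 1 and 3 agree on C3; apply C3→C4 and equate their C4 entries.
Rows 1 and 2 agree on C3, C4; apply C3, C4→C6 and equate their C6 entries.
Row 3 is now all distinguished symbols — the join is lossless.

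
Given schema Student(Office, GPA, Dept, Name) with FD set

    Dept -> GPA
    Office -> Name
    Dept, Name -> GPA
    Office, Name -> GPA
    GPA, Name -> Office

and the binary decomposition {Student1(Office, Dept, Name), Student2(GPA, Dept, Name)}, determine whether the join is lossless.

Yes

Common attributes: Student1 ∩ Student2 = {Dept, Name}.
Closure of {Dept, Name}: Dept → GPA applies, adding GPA; GPA, Name → Office applies, adding Office. So (Dept, Name)⁺ = {Office, GPA, Dept, Name}.
This closure contains every attribute of Student1, so Student1 ∩ Student2 → Student1. The join is lossless.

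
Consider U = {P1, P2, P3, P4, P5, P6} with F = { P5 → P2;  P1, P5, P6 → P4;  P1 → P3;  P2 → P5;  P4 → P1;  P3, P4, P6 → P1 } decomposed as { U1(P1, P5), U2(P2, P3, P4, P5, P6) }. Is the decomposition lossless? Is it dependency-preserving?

Lossless test: (P5)⁺ = {P2, P5}, which is a superkey of neither fragment — lossy.
Dependency preservation: the restricted closure of {P1, P5, P6} across the fragments never reaches {P4}, so P1, P5, P6 → P4 cannot be enforced without a join — not preserved.

lossy and not dependency-preserving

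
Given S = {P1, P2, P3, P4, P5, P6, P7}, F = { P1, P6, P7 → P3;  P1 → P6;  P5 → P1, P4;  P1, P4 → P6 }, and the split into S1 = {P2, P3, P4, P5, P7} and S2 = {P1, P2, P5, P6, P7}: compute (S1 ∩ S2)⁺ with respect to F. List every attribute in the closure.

P1, P2, P3, P4, P5, P6, P7

S1 ∩ S2 = {P2, P5, P7}.
P5 → P1, P4 applies, adding P1, P4
P1, P4 → P6 applies, adding P6
P1, P6, P7 → P3 applies, adding P3
Closure: {P1, P2, P3, P4, P5, P6, P7}.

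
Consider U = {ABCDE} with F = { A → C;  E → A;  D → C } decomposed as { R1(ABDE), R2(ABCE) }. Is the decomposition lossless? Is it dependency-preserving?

Lossless test: (ABE)⁺ = {ABCE}, which contains all of one fragment — lossless.
Dependency preservation: the restricted closure of {D} across the fragments never reaches {C}, so D → C cannot be enforced without a join — not preserved.

lossless but not dependency-preserving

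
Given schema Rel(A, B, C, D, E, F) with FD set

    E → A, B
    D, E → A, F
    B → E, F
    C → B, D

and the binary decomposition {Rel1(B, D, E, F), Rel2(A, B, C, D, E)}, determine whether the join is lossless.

Common attributes: Rel1 ∩ Rel2 = {B, D, E}.
Closure of {B, D, E}: E → A, B applies, adding A; D, E → A, F applies, adding F. So (B, D, E)⁺ = {A, B, D, E, F}.
This closure contains every attribute of Rel1, so Rel1 ∩ Rel2 → Rel1. The join is lossless.

Yes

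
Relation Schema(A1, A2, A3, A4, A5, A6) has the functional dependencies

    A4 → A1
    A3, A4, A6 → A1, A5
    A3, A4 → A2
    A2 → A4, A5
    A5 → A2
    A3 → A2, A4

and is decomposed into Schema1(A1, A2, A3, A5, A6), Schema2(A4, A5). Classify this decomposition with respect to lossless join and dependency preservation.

Lossless test: (A5)⁺ = {A1, A2, A4, A5}, which contains all of one fragment — lossless.
Dependency preservation: the restricted closure of {A4} across the fragments never reaches {A1}, so A4 → A1 cannot be enforced without a join — not preserved.

lossless but not dependency-preserving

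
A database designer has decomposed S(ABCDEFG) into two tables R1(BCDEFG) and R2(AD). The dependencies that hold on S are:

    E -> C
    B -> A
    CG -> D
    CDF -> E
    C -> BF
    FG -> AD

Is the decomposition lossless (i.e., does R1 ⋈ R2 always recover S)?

No

Common attributes: R1 ∩ R2 = {D}.
No dependency enlarges {D}, so (D)⁺ = {D}.
The closure contains neither all of R1 = {BCDEFG} nor all of R2 = {AD}, so the common attributes are not a superkey of either fragment. The join is lossy.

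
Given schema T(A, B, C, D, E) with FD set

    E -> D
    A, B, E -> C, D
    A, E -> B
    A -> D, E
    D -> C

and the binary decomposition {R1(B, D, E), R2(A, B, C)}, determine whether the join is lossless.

No

Common attributes: R1 ∩ R2 = {B}.
No dependency enlarges {B}, so (B)⁺ = {B}.
The closure contains neither all of R1 = {B, D, E} nor all of R2 = {A, B, C}, so the common attributes are not a superkey of either fragment. The join is lossy.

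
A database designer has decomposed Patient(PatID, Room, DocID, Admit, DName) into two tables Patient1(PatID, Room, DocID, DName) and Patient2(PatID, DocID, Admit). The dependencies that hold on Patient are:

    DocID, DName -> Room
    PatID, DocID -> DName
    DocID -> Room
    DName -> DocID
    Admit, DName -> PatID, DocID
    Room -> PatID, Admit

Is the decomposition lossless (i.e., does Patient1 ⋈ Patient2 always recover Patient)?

Yes

Common attributes: Patient1 ∩ Patient2 = {PatID, DocID}.
Closure of {PatID, DocID}: PatID, DocID → DName applies, adding DName; DocID → Room applies, adding Room; Room → PatID, Admit applies, adding Admit. So (PatID, DocID)⁺ = {PatID, Room, DocID, Admit, DName}.
This closure contains every attribute of Patient1, so Patient1 ∩ Patient2 → Patient1. The join is lossless.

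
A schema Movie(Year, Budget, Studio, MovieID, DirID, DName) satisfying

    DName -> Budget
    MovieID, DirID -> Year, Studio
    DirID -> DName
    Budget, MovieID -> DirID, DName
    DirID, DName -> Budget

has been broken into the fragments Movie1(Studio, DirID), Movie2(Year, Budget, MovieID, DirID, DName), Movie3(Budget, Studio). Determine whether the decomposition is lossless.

Chase test. Columns are Year, Budget, Studio, MovieID, DirID, DName; row i has aⱼ where attribute j ∈ Moviei, else bᵢⱼ.
Initial tableau (one row per fragment):
  row 1: b11 b12 a3 b14 a5 b16
  row 2: a1 a2 b23 a4 a5 a6
  row 3: b31 a2 a3 b34 b35 b36
Rows 1 and 2 agree on DirID; apply DirID→DName and equate their DName entries.
Rows 1 and 2 agree on DirID, DName; apply DirID, DName→Budget and equate their Budget entries.
No row becomes fully distinguished — the join is lossy.

No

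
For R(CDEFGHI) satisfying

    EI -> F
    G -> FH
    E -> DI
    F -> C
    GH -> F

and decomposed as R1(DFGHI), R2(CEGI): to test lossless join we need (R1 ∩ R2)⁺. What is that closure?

R1 ∩ R2 = {GI}.
G → FH applies, adding FH
F → C applies, adding C
Closure: {CFGHI}.

CFGHI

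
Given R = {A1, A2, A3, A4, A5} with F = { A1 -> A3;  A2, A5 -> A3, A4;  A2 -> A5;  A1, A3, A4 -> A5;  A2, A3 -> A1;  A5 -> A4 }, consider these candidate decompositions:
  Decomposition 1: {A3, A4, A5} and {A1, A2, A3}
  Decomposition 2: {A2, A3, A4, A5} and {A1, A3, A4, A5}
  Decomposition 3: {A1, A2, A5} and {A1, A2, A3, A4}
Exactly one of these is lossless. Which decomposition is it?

Decomposition 3

Decomposition 1: common = {A3}, closure = {A3} → lossy.
Decomposition 2: common = {A3, A4, A5}, closure = {A3, A4, A5} → lossy.
Decomposition 3: common = {A1, A2}, closure = {A1, A2, A3, A4, A5} → lossless.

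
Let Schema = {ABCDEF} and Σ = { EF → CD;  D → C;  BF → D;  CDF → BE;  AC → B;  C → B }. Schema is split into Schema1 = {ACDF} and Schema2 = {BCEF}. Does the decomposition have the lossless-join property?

Common attributes: Schema1 ∩ Schema2 = {CF}.
Closure of {CF}: C → B applies, adding B; BF → D applies, adding D; CDF → BE applies, adding E. So (CF)⁺ = {BCDEF}.
This closure contains every attribute of Schema2, so Schema1 ∩ Schema2 → Schema2. The join is lossless.

Yes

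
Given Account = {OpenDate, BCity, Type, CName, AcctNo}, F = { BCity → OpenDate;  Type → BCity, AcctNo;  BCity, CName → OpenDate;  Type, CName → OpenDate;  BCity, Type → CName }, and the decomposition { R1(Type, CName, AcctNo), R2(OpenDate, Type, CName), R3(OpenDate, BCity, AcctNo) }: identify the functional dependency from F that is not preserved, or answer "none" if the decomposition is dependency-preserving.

Type → BCity, AcctNo

Check Type → BCity, AcctNo: no single fragment contains all of {BCity, Type, AcctNo}, and the restricted closure of {Type} across the fragments never reaches {BCity, AcctNo}.
BCity → OpenDate is preserved.
BCity, CName → OpenDate is preserved.
Type, CName → OpenDate is preserved.
BCity, Type → CName is preserved.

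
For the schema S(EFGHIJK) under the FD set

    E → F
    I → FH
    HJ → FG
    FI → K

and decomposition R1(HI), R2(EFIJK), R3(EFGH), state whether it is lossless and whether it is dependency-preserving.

Lossless test (chase): Rows 1 and 2 agree on I; apply I→FH and equate their FH entries. Rows 1 and 2 agree on FI; apply FI→K and equate their K entries. No row becomes fully distinguished — the join is lossy.
Dependency preservation: the restricted closure of {HJ} across the fragments never reaches {FG}, so HJ → FG cannot be enforced without a join — not preserved.

lossy and not dependency-preserving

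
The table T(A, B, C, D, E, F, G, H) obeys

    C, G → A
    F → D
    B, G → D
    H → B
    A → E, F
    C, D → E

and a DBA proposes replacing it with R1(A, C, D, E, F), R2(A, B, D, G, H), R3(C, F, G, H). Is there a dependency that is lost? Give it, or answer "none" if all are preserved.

C, G → A

Check C, G → A: no single fragment contains all of {A, C, G}, and the restricted closure of {C, G} across the fragments never reaches {A}.
F → D is preserved.
B, G → D is preserved.
H → B is preserved.
A → E, F is preserved.
C, D → E is preserved.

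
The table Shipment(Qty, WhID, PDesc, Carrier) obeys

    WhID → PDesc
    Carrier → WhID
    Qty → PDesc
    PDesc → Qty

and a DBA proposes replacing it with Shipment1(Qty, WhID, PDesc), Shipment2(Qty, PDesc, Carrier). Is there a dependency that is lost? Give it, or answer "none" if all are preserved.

Carrier → WhID

Check Carrier → WhID: no single fragment contains all of {WhID, Carrier}, and the restricted closure of {Carrier} across the fragments never reaches {WhID}.
WhID → PDesc is preserved.
Qty → PDesc is preserved.
PDesc → Qty is preserved.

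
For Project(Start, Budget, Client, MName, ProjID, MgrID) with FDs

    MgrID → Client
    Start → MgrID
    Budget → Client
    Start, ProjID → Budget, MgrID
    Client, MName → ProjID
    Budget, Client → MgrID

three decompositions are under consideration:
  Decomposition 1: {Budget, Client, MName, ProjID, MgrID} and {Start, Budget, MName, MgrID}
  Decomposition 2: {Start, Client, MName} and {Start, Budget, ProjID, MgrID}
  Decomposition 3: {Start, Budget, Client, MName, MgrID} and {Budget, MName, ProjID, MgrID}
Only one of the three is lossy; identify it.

Decomposition 2

Decomposition 1: common = {Budget, MName, MgrID}, closure = {Budget, Client, MName, ProjID, MgrID} → lossless.
Decomposition 2: common = {Start}, closure = {Start, Client, MgrID} → lossy.
Decomposition 3: common = {Budget, MName, MgrID}, closure = {Budget, Client, MName, ProjID, MgrID} → lossless.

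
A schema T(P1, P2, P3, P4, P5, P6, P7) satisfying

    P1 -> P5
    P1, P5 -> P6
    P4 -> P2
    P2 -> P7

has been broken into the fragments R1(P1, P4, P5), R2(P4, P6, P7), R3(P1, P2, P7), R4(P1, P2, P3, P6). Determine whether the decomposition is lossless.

Chase test. Columns are P1, P2, P3, P4, P5, P6, P7; row i has aⱼ where attribute j ∈ Ri, else bᵢⱼ.
Initial tableau (one row per fragment):
  row 1: a1 b12 b13 a4 a5 b16 b17
  row 2: b21 b22 b23 a4 b25 a6 a7
  row 3: a1 a2 b33 b34 b35 b36 a7
  row 4: a1 a2 a3 b44 b45 a6 b47
Rows 1 and 3 agree on P1; apply P1→P5 and equate their P5 entries.
Rows 1 and 4 agree on P1; apply P1→P5 and equate their P5 entries.
Rows 1 and 3 agree on P1, P5; apply P1, P5→P6 and equate their P6 entries.
Rows 1 and 4 agree on P1, P5; apply P1, P5→P6 and equate their P6 entries.
Rows 1 and 2 agree on P4; apply P4→P2 and equate their P2 entries.
Rows 1 and 2 agree on P2; apply P2→P7 and equate their P7 entries.
Rows 3 and 4 agree on P2; apply P2→P7 and equate their P7 entries.
No row becomes fully distinguished — the join is lossy.

No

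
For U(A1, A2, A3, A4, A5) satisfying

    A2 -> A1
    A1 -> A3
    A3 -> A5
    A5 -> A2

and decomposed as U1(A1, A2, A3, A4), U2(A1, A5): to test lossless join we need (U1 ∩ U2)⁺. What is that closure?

U1 ∩ U2 = {A1}.
A1 → A3 applies, adding A3
A3 → A5 applies, adding A5
A5 → A2 applies, adding A2
Closure: {A1, A2, A3, A5}.

A1, A2, A3, A5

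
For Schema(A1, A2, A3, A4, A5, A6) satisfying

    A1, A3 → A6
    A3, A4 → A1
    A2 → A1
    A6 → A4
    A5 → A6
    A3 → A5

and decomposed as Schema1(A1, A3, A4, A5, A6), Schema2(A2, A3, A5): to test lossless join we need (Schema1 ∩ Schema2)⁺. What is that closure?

Schema1 ∩ Schema2 = {A3, A5}.
A5 → A6 applies, adding A6
A6 → A4 applies, adding A4
A3, A4 → A1 applies, adding A1
Closure: {A1, A3, A4, A5, A6}.

A1, A3, A4, A5, A6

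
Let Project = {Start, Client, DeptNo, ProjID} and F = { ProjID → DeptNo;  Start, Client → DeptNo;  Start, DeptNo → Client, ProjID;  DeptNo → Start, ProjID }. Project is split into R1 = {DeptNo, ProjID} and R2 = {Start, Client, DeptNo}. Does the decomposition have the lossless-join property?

Common attributes: R1 ∩ R2 = {DeptNo}.
Closure of {DeptNo}: DeptNo → Start, ProjID applies, adding Start, ProjID; Start, DeptNo → Client, ProjID applies, adding Client. So (DeptNo)⁺ = {Start, Client, DeptNo, ProjID}.
This closure contains every attribute of R1, so R1 ∩ R2 → R1. The join is lossless.

Yes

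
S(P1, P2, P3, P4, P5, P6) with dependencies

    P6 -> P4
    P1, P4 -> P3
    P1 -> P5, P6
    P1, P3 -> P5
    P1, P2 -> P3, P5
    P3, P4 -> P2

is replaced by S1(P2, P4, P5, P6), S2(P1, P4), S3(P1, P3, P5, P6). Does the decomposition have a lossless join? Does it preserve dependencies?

lossy and not dependency-preserving

Lossless test (chase): Rows 1 and 3 agree on P6; apply P6→P4 and equate their P4 entries. Rows 2 and 3 agree on P1, P4; apply P1, P4→P3 and equate their P3 entries. Rows 2 and 3 agree on P1; apply P1→P5, P6 and equate their P5, P6 entries. Rows 2 and 3 agree on P3, P4; apply P3, P4→P2 and equate their P2 entries. No row becomes fully distinguished — the join is lossy.
Dependency preservation: the restricted closure of {P3, P4} across the fragments never reaches {P2}, so P3, P4 → P2 cannot be enforced without a join — not preserved.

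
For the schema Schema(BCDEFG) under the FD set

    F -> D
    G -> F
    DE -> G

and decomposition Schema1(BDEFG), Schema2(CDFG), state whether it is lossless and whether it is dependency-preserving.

Lossless test: (DFG)⁺ = {DFG}, which is a superkey of neither fragment — lossy.
Dependency preservation: every FD's attributes lie within a single fragment, so each can be enforced locally — preserved.

lossy but dependency-preserving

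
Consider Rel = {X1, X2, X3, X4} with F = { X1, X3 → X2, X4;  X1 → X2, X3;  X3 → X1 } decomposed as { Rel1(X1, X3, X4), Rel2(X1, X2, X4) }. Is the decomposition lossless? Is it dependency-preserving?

Lossless test: (X1, X4)⁺ = {X1, X2, X3, X4}, which contains all of one fragment — lossless.
Dependency preservation: X1, X3 → X2, X4; X1 → X2, X3 are not contained in any single fragment, but the restricted closure of each left-hand side across the fragments still reaches the right-hand side; the remaining FDs each lie inside some fragment. All dependencies are preserved.

lossless and dependency-preserving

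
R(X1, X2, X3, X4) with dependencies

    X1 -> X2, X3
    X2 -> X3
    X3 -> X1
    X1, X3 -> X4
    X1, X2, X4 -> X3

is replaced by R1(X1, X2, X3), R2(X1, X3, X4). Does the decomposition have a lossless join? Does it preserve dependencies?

lossless and dependency-preserving

Lossless test: (X1, X3)⁺ = {X1, X2, X3, X4}, which contains all of one fragment — lossless.
Dependency preservation: X1, X2, X4 → X3 is not contained in any single fragment, but the restricted closure of its left-hand side across the fragments still reaches the right-hand side; the remaining FDs each lie inside some fragment. All dependencies are preserved.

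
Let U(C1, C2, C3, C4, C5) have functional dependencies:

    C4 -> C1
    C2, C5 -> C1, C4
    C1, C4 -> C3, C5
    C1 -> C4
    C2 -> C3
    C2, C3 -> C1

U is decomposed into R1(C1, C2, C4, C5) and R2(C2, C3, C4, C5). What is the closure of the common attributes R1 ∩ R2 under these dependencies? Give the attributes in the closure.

C1, C2, C3, C4, C5

R1 ∩ R2 = {C2, C4, C5}.
C4 → C1 applies, adding C1
C1, C4 → C3, C5 applies, adding C3
Closure: {C1, C2, C3, C4, C5}.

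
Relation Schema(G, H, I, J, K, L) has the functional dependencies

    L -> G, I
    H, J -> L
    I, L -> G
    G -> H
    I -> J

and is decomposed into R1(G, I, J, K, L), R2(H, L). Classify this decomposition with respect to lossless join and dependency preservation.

Lossless test: (L)⁺ = {G, H, I, J, L}, which contains all of one fragment — lossless.
Dependency preservation: the restricted closure of {H, J} across the fragments never reaches {L}, so H, J → L cannot be enforced without a join — not preserved.

lossless but not dependency-preserving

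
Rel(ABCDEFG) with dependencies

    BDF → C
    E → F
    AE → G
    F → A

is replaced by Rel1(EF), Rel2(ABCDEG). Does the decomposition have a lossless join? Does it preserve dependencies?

lossless but not dependency-preserving

Lossless test: (E)⁺ = {AEFG}, which contains all of one fragment — lossless.
Dependency preservation: the restricted closure of {BDF} across the fragments never reaches {C}, so BDF → C cannot be enforced without a join — not preserved.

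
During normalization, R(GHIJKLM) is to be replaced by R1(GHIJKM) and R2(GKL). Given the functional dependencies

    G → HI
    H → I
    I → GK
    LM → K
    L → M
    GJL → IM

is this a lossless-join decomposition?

No

Common attributes: R1 ∩ R2 = {GK}.
Closure of {GK}: G → HI applies, adding HI. So (GK)⁺ = {GHIK}.
The closure contains neither all of R1 = {GHIJKM} nor all of R2 = {GKL}, so the common attributes are not a superkey of either fragment. The join is lossy.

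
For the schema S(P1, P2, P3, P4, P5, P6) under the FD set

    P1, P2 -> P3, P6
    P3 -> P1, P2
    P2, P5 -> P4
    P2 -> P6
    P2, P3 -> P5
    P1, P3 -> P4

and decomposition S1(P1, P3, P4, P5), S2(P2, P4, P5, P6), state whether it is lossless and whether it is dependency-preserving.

Lossless test: (P4, P5)⁺ = {P4, P5}, which is a superkey of neither fragment — lossy.
Dependency preservation: the restricted closure of {P1, P2} across the fragments never reaches {P3, P6}, so P1, P2 → P3, P6 cannot be enforced without a join — not preserved.

lossy and not dependency-preserving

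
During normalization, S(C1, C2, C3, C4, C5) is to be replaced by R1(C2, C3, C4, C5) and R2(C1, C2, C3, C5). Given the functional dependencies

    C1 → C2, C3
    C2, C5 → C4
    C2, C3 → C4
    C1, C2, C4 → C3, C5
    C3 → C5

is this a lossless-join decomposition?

Yes

Common attributes: R1 ∩ R2 = {C2, C3, C5}.
Closure of {C2, C3, C5}: C2, C5 → C4 applies, adding C4. So (C2, C3, C5)⁺ = {C2, C3, C4, C5}.
This closure contains every attribute of R1, so R1 ∩ R2 → R1. The join is lossless.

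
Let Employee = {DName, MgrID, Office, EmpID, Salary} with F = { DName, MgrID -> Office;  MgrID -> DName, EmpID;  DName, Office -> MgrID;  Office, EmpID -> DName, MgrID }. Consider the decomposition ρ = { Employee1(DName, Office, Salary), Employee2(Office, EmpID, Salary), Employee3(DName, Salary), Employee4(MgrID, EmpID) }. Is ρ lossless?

Chase test. Columns are DName, MgrID, Office, EmpID, Salary; row i has aⱼ where attribute j ∈ Employeei, else bᵢⱼ.
Initial tableau (one row per fragment):
  row 1: a1 b12 a3 b14 a5
  row 2: b21 b22 a3 a4 a5
  row 3: a1 b32 b33 b34 a5
  row 4: b41 a2 b43 a4 b45
No row becomes fully distinguished — the join is lossy.

No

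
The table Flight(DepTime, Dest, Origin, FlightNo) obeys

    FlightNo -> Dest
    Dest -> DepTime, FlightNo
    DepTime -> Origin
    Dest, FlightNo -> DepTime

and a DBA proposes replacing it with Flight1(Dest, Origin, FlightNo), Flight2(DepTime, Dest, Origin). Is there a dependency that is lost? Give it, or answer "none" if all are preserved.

none

FlightNo → Dest lies within Flight1.
Dest → DepTime, FlightNo: restricted closure across fragments reaches DepTime, FlightNo.
DepTime → Origin lies within Flight2.
Dest, FlightNo → DepTime: restricted closure across fragments reaches DepTime.
Every dependency is enforceable on the fragments, so the decomposition is dependency-preserving.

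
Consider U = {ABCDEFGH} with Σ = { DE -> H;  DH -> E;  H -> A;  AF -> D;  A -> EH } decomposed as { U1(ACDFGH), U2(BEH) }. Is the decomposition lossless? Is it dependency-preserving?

Lossless test: (H)⁺ = {AEH}, which is a superkey of neither fragment — lossy.
Dependency preservation: the restricted closure of {DE} across the fragments never reaches {H}, so DE → H cannot be enforced without a join — not preserved.

lossy and not dependency-preserving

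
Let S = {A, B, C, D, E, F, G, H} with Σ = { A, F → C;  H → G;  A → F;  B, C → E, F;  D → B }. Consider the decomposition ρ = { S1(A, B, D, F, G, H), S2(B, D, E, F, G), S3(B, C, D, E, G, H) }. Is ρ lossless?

No

Chase test. Columns are A, B, C, D, E, F, G, H; row i has aⱼ where attribute j ∈ Si, else bᵢⱼ.
Initial tableau (one row per fragment):
  row 1: a1 a2 b13 a4 b15 a6 a7 a8
  row 2: b21 a2 b23 a4 a5 a6 a7 b28
  row 3: b31 a2 a3 a4 a5 b36 a7 a8
No row becomes fully distinguished — the join is lossy.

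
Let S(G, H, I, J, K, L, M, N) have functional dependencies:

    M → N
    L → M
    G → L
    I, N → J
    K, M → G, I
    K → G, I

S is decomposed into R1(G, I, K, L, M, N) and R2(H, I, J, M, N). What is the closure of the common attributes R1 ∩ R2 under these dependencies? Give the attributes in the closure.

R1 ∩ R2 = {I, M, N}.
I, N → J applies, adding J
Closure: {I, J, M, N}.

I, J, M, N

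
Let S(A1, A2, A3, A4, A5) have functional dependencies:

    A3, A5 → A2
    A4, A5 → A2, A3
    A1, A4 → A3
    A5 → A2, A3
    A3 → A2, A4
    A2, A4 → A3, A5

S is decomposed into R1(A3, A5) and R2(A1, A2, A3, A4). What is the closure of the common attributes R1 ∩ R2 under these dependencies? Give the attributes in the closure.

A2, A3, A4, A5

R1 ∩ R2 = {A3}.
A3 → A2, A4 applies, adding A2, A4
A2, A4 → A3, A5 applies, adding A5
Closure: {A2, A3, A4, A5}.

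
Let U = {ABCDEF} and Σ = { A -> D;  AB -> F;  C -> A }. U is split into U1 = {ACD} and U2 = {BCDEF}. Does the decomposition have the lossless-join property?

Yes

Common attributes: U1 ∩ U2 = {CD}.
Closure of {CD}: C → A applies, adding A. So (CD)⁺ = {ACD}.
This closure contains every attribute of U1, so U1 ∩ U2 → U1. The join is lossless.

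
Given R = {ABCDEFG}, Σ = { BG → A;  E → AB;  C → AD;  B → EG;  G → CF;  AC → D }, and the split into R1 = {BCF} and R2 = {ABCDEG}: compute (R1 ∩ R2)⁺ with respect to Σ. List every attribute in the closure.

R1 ∩ R2 = {BC}.
C → AD applies, adding AD
B → EG applies, adding EG
G → CF applies, adding F
Closure: {ABCDEFG}.

ABCDEFG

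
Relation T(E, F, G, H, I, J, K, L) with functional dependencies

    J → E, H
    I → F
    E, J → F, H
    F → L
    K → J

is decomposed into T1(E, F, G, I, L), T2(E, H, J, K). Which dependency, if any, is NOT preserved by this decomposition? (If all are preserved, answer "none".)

Check E, J → F, H: no single fragment contains all of {E, F, H, J}, and the restricted closure of {E, J} across the fragments never reaches {F, H}.
J → E, H is preserved.
I → F is preserved.
F → L is preserved.
K → J is preserved.

E, J → F, H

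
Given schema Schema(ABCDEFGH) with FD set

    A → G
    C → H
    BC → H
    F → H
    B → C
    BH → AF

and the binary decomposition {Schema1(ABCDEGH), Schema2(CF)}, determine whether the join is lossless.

No

Common attributes: Schema1 ∩ Schema2 = {C}.
Closure of {C}: C → H applies, adding H. So (C)⁺ = {CH}.
The closure contains neither all of Schema1 = {ABCDEGH} nor all of Schema2 = {CF}, so the common attributes are not a superkey of either fragment. The join is lossy.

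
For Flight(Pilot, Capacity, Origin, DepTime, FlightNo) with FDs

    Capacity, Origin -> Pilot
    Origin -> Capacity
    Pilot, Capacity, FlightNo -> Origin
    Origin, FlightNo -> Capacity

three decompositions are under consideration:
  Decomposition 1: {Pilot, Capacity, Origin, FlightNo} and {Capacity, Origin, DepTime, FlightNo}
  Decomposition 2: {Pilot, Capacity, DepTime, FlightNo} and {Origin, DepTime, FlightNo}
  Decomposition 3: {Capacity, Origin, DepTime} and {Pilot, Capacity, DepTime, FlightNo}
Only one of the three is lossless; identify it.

Decomposition 1: common = {Capacity, Origin, FlightNo}, closure = {Pilot, Capacity, Origin, FlightNo} → lossless.
Decomposition 2: common = {DepTime, FlightNo}, closure = {DepTime, FlightNo} → lossy.
Decomposition 3: common = {Capacity, DepTime}, closure = {Capacity, DepTime} → lossy.

Decomposition 1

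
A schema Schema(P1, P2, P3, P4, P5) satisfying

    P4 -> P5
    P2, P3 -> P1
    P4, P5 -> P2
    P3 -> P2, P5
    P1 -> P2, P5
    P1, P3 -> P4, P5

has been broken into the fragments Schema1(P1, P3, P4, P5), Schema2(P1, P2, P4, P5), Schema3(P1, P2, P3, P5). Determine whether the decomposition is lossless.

Yes

Chase test. Columns are P1, P2, P3, P4, P5; row i has aⱼ where attribute j ∈ Schemai, else bᵢⱼ.
Initial tableau (one row per fragment):
  row 1: a1 b12 a3 a4 a5
  row 2: a1 a2 b23 a4 a5
  row 3: a1 a2 a3 b34 a5
Rows 1 and 2 agree on P4, P5; apply P4, P5→P2 and equate their P2 entries.
Rows 1 and 3 agree on P1, P3; apply P1, P3→P4, P5 and equate their P4, P5 entries.
Row 1 is now all distinguished symbols — the join is lossless.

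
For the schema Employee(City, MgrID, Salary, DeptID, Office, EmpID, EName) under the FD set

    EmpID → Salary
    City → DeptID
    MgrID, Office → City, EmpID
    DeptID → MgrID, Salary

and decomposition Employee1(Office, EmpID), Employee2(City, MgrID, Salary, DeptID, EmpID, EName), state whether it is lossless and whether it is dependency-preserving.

lossy and not dependency-preserving

Lossless test: (EmpID)⁺ = {Salary, EmpID}, which is a superkey of neither fragment — lossy.
Dependency preservation: the restricted closure of {MgrID, Office} across the fragments never reaches {City, EmpID}, so MgrID, Office → City, EmpID cannot be enforced without a join — not preserved.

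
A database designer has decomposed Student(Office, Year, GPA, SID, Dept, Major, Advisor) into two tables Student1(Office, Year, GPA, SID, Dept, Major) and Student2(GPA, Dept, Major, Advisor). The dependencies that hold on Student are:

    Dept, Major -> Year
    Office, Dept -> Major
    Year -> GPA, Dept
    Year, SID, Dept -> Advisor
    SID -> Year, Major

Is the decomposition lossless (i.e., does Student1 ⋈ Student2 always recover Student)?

No

Common attributes: Student1 ∩ Student2 = {GPA, Dept, Major}.
Closure of {GPA, Dept, Major}: Dept, Major → Year applies, adding Year. So (GPA, Dept, Major)⁺ = {Year, GPA, Dept, Major}.
The closure contains neither all of Student1 = {Office, Year, GPA, SID, Dept, Major} nor all of Student2 = {GPA, Dept, Major, Advisor}, so the common attributes are not a superkey of either fragment. The join is lossy.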